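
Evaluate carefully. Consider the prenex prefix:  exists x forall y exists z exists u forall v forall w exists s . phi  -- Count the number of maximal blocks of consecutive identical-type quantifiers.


Quantifier-type sequence: E A E E A A E  (A=forall, E=exists)
Group into maximal same-type runs:
  Ex1 | Ax1 | Ex2 | Ax2 | Ex1
Number of blocks = 5

5


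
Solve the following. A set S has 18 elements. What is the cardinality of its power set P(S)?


The power set of a set with n elements has 2^n elements.
|P(S)| = 2^18 = 262144

262144


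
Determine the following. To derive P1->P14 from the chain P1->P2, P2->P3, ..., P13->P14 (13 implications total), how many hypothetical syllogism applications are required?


With 13 implications in a chain connecting 14 propositions:
P1->P2, P2->P3, ..., P13->P14
Steps needed = (number of implications) - 1 = 13 - 1 = 12

12


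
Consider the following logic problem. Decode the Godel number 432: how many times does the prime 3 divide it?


Factorize 432 by dividing by 3 repeatedly.
Division steps: 3 divides 432 exactly 3 time(s).
Exponent of 3 = 3

3


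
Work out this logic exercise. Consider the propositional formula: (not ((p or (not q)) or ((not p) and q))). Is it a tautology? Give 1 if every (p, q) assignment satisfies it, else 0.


Check all 4 assignments:
p=0, q=0: 0
p=0, q=1: 0
p=1, q=0: 0
p=1, q=1: 0
Satisfying count = 0/4.
Tautology iff count = 4: no.

0


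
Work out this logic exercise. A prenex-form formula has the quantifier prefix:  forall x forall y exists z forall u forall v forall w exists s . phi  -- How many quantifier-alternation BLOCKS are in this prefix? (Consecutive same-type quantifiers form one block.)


Quantifier-type sequence: A A E A A A E  (A=forall, E=exists)
Group into maximal same-type runs:
  Ax2 | Ex1 | Ax3 | Ex1
Number of blocks = 4

4


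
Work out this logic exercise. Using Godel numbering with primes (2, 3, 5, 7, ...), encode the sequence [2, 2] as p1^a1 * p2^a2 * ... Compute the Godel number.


Encode each element as an exponent of the corresponding prime:
  2^2 = 4
  3^2 = 9
Product = 4 * 9 = 36

36


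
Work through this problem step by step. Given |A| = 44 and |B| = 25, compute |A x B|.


The Cartesian product A x B contains all ordered pairs (a, b).
|A x B| = |A| * |B| = 44 * 25 = 1100

1100


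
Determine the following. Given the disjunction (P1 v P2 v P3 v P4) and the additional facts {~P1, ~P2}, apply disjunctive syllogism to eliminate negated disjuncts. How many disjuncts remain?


Original disjuncts (4): P1, P2, P3, P4
Negated (eliminate): ~P1, ~P2
Remaining disjuncts: P3, P4
Count = 4 - 2 = 2

2


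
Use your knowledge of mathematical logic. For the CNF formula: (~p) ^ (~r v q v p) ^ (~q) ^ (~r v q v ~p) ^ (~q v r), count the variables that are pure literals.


Check each variable for pure literal status:
p: mixed (not pure)
q: mixed (not pure)
r: mixed (not pure)
Pure literal count = 0

0


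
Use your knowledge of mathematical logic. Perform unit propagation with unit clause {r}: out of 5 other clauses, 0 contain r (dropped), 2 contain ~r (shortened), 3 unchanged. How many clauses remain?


Satisfied (removed): 0
Shortened (remain): 2
Unchanged (remain): 3
Remaining = 2 + 3 = 5

5


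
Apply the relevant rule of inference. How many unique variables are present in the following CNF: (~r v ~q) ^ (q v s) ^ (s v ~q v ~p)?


Identify each variable that appears in the formula.
Variables found: p, q, r, s
Count = 4

4


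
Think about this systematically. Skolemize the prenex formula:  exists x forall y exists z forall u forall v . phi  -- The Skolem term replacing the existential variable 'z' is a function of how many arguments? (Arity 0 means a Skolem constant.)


Quantifier prefix: exists x forall y exists z forall u forall v
'z' is existentially quantified at position 3.
Universal variables preceding it: y
Skolem function arity = 1

1


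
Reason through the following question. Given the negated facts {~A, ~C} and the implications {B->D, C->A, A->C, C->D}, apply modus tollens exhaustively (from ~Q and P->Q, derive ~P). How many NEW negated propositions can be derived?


Initial negated facts: {~A, ~C}
Apply modus tollens to closure:
  (no implication fires)
Final negated: {~A, ~C}
New negations: {(none)}
Count = 0

0


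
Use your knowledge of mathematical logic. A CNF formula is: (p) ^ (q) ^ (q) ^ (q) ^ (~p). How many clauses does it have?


A CNF formula is a conjunction of clauses.
Clauses are separated by ^.
Counting the conjuncts: 5 clauses.

5


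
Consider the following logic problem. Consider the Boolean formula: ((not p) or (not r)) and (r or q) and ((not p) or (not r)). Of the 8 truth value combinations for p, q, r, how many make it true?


Evaluate all 8 assignments for p, q, r:
p=0, q=0, r=0: 0
p=0, q=0, r=1: 1
p=0, q=1, r=0: 1
p=0, q=1, r=1: 1
p=1, q=0, r=0: 0
p=1, q=0, r=1: 0
p=1, q=1, r=0: 1
p=1, q=1, r=1: 0
Satisfying count = 4

4


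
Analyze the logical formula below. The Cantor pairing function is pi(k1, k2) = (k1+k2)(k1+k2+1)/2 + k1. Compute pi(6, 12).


k1 + k2 = 18
(k1+k2)(k1+k2+1)/2 = 18 * 19 / 2 = 171
pi = 171 + 6 = 177

177


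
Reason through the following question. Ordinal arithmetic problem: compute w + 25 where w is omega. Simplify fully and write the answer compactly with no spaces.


Compute w + 25.
Ordinal + is associative but NOT commutative; for finite n>0, n + w = w but w + n stays w+n.
w + 25 is already in normal form (a successor ordinal beyond w).
Result = w+25

w+25


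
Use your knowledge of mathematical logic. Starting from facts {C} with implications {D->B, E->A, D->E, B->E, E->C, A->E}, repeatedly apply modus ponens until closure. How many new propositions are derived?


Initial facts: {C}
Apply modus ponens to closure:
  (no implication fires)
Final known: {C}
New propositions: {(none)}
Count = 0

0


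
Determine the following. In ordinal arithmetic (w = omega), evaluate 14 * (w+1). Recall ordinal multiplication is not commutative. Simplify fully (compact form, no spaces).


Compute 14 * (w+1).
Ordinal * is associative and left-distributive over +, but NOT commutative; for finite n>1, n*w = w but w*n stays w*n.
By left-distributivity: 14 * (w+1) = 14*w + 14*1 = w + 14 = w+14.
Result = w+14

w+14


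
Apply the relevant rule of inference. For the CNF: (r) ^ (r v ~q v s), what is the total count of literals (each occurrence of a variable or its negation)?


Counting literals in each clause:
Clause 1: 1 literal(s)
Clause 2: 3 literal(s)
Total = 4

4


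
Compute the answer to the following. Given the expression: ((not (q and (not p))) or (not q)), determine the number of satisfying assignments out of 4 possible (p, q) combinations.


Check all 4 assignments:
p=0, q=0: 1
p=0, q=1: 0
p=1, q=0: 1
p=1, q=1: 1
Count of True = 3

3


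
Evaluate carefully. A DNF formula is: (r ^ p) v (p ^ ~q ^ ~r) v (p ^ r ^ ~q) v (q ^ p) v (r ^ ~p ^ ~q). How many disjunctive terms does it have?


A DNF formula is a disjunction of terms (conjunctions).
Terms are separated by v.
Counting the disjuncts: 5 terms.

5


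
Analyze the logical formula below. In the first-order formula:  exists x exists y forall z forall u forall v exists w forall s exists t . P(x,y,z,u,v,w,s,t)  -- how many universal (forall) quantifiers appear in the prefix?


Quantifier prefix: exists x exists y forall z forall u forall v exists w forall s exists t
Mark each quantifier type:
  E E U U U E U E
Universal count = 4, Existential count = 4
Asked for universal (forall) quantifiers: 4

4


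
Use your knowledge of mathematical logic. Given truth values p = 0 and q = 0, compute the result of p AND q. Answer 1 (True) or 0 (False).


p = 0, q = 0
Operation: p AND q
Evaluate: 0 AND 0 = 0

0


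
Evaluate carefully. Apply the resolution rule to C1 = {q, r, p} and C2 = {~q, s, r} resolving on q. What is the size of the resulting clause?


Remove q from C1 and ~q from C2.
C1 remainder: {r, p}
C2 remainder: {s, r}
Union (resolvent): {p, r, s}
Resolvent has 3 literal(s).

3


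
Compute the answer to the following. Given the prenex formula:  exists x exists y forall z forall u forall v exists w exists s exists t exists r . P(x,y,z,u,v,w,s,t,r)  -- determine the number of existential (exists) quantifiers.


Quantifier prefix: exists x exists y forall z forall u forall v exists w exists s exists t exists r
Mark each quantifier type:
  E E U U U E E E E
Universal count = 3, Existential count = 6
Asked for existential (exists) quantifiers: 6

6


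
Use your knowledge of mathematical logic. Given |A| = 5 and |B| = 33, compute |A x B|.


The Cartesian product A x B contains all ordered pairs (a, b).
|A x B| = |A| * |B| = 5 * 33 = 165

165


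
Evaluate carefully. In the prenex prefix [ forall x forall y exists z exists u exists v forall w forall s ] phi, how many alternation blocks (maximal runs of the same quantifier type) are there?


Quantifier-type sequence: A A E E E A A  (A=forall, E=exists)
Group into maximal same-type runs:
  Ax2 | Ex3 | Ax2
Number of blocks = 3

3


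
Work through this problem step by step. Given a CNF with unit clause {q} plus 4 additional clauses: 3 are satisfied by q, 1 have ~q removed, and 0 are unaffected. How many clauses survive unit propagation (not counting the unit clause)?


Satisfied (removed): 3
Shortened (remain): 1
Unchanged (remain): 0
Remaining = 1 + 0 = 1

1


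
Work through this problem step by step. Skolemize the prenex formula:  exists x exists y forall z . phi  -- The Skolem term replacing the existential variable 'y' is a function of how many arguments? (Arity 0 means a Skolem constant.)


Quantifier prefix: exists x exists y forall z
'y' is existentially quantified at position 2.
No universal quantifiers precede it.
Skolem function arity = 0 (a Skolem constant)

0


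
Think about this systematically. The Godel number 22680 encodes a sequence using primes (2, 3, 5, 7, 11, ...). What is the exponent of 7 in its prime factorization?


Factorize 22680 by dividing by 7 repeatedly.
Division steps: 7 divides 22680 exactly 1 time(s).
Exponent of 7 = 1

1


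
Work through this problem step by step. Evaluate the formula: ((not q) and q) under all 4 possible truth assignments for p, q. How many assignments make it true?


Check all 4 assignments:
p=0, q=0: 0
p=0, q=1: 0
p=1, q=0: 0
p=1, q=1: 0
Count of True = 0

0


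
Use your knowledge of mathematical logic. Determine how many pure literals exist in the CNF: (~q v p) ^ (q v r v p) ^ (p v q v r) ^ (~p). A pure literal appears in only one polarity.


Check each variable for pure literal status:
p: mixed (not pure)
q: mixed (not pure)
r: pure positive
Pure literal count = 1

1


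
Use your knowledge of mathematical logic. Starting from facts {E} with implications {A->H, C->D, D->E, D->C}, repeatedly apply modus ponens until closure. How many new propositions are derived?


Initial facts: {E}
Apply modus ponens to closure:
  (no implication fires)
Final known: {E}
New propositions: {(none)}
Count = 0

0


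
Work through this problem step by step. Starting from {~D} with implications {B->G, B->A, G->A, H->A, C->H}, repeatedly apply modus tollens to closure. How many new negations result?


Initial negated facts: {~D}
Apply modus tollens to closure:
  (no implication fires)
Final negated: {~D}
New negations: {(none)}
Count = 0

0


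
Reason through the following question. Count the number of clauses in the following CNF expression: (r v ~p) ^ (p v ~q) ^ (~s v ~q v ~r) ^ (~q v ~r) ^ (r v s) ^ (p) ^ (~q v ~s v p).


A CNF formula is a conjunction of clauses.
Clauses are separated by ^.
Counting the conjuncts: 7 clauses.

7


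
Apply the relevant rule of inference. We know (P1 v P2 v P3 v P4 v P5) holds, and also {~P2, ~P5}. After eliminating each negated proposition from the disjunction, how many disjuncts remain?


Original disjuncts (5): P1, P2, P3, P4, P5
Negated (eliminate): ~P2, ~P5
Remaining disjuncts: P1, P3, P4
Count = 5 - 2 = 3

3


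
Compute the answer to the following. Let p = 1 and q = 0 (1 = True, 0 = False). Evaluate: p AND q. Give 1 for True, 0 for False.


p = 1, q = 0
Operation: p AND q
Evaluate: 1 AND 0 = 0

0


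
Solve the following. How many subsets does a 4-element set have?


The power set of a set with n elements has 2^n elements.
|P(S)| = 2^4 = 16

16


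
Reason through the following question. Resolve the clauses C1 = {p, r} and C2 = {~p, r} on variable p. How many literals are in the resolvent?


Remove p from C1 and ~p from C2.
C1 remainder: {r}
C2 remainder: {r}
Union (resolvent): {r}
Resolvent has 1 literal(s).

1


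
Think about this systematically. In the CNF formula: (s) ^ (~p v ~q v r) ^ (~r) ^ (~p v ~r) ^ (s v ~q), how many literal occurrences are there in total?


Counting literals in each clause:
Clause 1: 1 literal(s)
Clause 2: 3 literal(s)
Clause 3: 1 literal(s)
Clause 4: 2 literal(s)
Clause 5: 2 literal(s)
Total = 9

9


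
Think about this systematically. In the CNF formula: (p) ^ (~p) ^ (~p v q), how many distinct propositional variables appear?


Identify each variable that appears in the formula.
Variables found: p, q
Count = 2

2


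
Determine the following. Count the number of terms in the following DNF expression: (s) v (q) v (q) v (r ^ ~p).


A DNF formula is a disjunction of terms (conjunctions).
Terms are separated by v.
Counting the disjuncts: 4 terms.

4


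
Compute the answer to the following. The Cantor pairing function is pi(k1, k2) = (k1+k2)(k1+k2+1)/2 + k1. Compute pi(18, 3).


k1 + k2 = 21
(k1+k2)(k1+k2+1)/2 = 21 * 22 / 2 = 231
pi = 231 + 18 = 249

249


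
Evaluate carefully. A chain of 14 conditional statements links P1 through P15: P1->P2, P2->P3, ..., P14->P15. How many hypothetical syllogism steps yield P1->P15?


With 14 implications in a chain connecting 15 propositions:
P1->P2, P2->P3, ..., P14->P15
Steps needed = (number of implications) - 1 = 14 - 1 = 13

13


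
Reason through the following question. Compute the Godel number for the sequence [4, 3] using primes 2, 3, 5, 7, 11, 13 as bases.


Encode each element as an exponent of the corresponding prime:
  2^4 = 16
  3^3 = 27
Product = 16 * 27 = 432

432


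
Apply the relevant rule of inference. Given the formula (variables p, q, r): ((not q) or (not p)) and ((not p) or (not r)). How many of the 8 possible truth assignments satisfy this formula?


Evaluate all 8 assignments for p, q, r:
p=0, q=0, r=0: 1
p=0, q=0, r=1: 1
p=0, q=1, r=0: 1
p=0, q=1, r=1: 1
p=1, q=0, r=0: 1
p=1, q=0, r=1: 0
p=1, q=1, r=0: 0
p=1, q=1, r=1: 0
Satisfying count = 5

5


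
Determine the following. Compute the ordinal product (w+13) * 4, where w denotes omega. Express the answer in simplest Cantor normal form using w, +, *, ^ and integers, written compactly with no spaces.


Compute (w+13) * 4.
Ordinal * is associative and left-distributive over +, but NOT commutative; for finite n>1, n*w = w but w*n stays w*n.
(w+13) * 4 = (w+13) repeated 4 times. Each intermediate +13 is absorbed by the following w; only the last survives: w*4+13.
Result = w*4+13

w*4+13


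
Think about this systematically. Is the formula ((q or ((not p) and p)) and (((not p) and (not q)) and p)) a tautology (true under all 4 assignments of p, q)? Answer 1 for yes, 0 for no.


Check all 4 assignments:
p=0, q=0: 0
p=0, q=1: 0
p=1, q=0: 0
p=1, q=1: 0
Satisfying count = 0/4.
Tautology iff count = 4: no.

0


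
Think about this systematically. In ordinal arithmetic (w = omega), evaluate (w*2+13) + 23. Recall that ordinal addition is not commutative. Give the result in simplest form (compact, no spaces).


Compute (w*2+13) + 23.
Ordinal + is associative but NOT commutative; for finite n>0, n + w = w but w + n stays w+n.
By associativity: (w*2+13) + 23 = w*2 + (13+23) = w*2+36.
Result = w*2+36

w*2+36


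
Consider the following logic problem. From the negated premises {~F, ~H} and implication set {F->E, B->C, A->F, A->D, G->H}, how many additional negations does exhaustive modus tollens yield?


Initial negated facts: {~F, ~H}
Apply modus tollens to closure:
  ~F and A->F  =>  ~A
  ~H and G->H  =>  ~G
Final negated: {~A, ~F, ~G, ~H}
New negations: {~A, ~G}
Count = 2

2


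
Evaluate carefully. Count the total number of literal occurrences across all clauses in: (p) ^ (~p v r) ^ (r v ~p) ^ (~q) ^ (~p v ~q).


Counting literals in each clause:
Clause 1: 1 literal(s)
Clause 2: 2 literal(s)
Clause 3: 2 literal(s)
Clause 4: 1 literal(s)
Clause 5: 2 literal(s)
Total = 8

8


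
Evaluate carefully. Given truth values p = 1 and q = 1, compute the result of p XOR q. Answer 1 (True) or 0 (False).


p = 1, q = 1
Operation: p XOR q
Evaluate: 1 XOR 1 = 0

0


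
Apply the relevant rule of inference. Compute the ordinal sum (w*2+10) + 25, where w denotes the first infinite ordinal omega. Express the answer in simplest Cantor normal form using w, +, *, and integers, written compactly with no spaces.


Compute (w*2+10) + 25.
Ordinal + is associative but NOT commutative; for finite n>0, n + w = w but w + n stays w+n.
By associativity: (w*2+10) + 25 = w*2 + (10+25) = w*2+35.
Result = w*2+35

w*2+35


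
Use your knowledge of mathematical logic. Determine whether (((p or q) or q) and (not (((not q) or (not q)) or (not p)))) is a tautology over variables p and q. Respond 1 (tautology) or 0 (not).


Check all 4 assignments:
p=0, q=0: 0
p=0, q=1: 0
p=1, q=0: 0
p=1, q=1: 1
Satisfying count = 1/4.
Tautology iff count = 4: no.

0


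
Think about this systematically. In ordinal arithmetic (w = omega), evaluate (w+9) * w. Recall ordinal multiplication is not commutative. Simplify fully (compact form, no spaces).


Compute (w+9) * w.
Ordinal * is associative and left-distributive over +, but NOT commutative; for finite n>1, n*w = w but w*n stays w*n.
(w+9) * w = sup{(w+9)*k : k<w} = sup{w*k+9} = w^2 (the +9 tail is absorbed in the limit).
Result = w^2

w^2


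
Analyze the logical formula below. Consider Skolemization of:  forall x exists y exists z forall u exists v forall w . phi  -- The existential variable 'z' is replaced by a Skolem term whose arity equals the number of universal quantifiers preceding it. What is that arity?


Quantifier prefix: forall x exists y exists z forall u exists v forall w
'z' is existentially quantified at position 3.
Universal variables preceding it: x
Skolem function arity = 1

1


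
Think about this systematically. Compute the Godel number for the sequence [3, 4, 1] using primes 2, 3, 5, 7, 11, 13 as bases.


Encode each element as an exponent of the corresponding prime:
  2^3 = 8
  3^4 = 81
  5^1 = 5
Product = 8 * 81 * 5 = 3240

3240


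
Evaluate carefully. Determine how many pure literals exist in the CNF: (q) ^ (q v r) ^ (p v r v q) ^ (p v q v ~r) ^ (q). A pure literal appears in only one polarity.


Check each variable for pure literal status:
p: pure positive
q: pure positive
r: mixed (not pure)
Pure literal count = 2

2


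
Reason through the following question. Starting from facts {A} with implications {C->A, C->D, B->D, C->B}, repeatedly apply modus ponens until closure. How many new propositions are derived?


Initial facts: {A}
Apply modus ponens to closure:
  (no implication fires)
Final known: {A}
New propositions: {(none)}
Count = 0

0


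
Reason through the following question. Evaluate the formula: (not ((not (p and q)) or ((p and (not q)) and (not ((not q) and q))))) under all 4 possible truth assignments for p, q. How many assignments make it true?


Check all 4 assignments:
p=0, q=0: 0
p=0, q=1: 0
p=1, q=0: 0
p=1, q=1: 1
Count of True = 1

1


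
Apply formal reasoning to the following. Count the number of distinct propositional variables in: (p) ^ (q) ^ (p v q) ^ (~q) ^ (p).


Identify each variable that appears in the formula.
Variables found: p, q
Count = 2

2


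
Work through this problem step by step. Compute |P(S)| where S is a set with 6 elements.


The power set of a set with n elements has 2^n elements.
|P(S)| = 2^6 = 64

64


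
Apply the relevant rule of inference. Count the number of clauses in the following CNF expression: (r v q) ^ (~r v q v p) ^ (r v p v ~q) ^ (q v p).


A CNF formula is a conjunction of clauses.
Clauses are separated by ^.
Counting the conjuncts: 4 clauses.

4


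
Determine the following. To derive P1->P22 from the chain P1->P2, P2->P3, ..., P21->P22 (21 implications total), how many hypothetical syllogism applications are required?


With 21 implications in a chain connecting 22 propositions:
P1->P2, P2->P3, ..., P21->P22
Steps needed = (number of implications) - 1 = 21 - 1 = 20

20


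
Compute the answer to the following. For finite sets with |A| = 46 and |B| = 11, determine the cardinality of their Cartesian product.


The Cartesian product A x B contains all ordered pairs (a, b).
|A x B| = |A| * |B| = 46 * 11 = 506

506


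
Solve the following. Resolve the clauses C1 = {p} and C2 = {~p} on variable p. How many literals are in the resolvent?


Remove p from C1 and ~p from C2.
C1 remainder: {}
C2 remainder: {}
Union (resolvent): {} (empty clause)
Resolvent has 0 literal(s).

0


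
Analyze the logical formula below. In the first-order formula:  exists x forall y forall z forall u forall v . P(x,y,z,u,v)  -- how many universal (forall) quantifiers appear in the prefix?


Quantifier prefix: exists x forall y forall z forall u forall v
Mark each quantifier type:
  E U U U U
Universal count = 4, Existential count = 1
Asked for universal (forall) quantifiers: 4

4


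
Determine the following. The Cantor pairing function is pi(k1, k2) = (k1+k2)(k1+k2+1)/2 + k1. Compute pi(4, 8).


k1 + k2 = 12
(k1+k2)(k1+k2+1)/2 = 12 * 13 / 2 = 78
pi = 78 + 4 = 82

82


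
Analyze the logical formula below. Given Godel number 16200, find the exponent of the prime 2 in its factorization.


Factorize 16200 by dividing by 2 repeatedly.
Division steps: 2 divides 16200 exactly 3 time(s).
Exponent of 2 = 3

3


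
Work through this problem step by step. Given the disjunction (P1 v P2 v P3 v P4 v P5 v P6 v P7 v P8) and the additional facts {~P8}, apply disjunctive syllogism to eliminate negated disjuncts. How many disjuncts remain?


Original disjuncts (8): P1, P2, P3, P4, P5, P6, P7, P8
Negated (eliminate): ~P8
Remaining disjuncts: P1, P2, P3, P4, P5, P6, P7
Count = 8 - 1 = 7

7


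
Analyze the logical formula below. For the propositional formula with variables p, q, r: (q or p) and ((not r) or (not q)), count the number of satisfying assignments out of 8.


Evaluate all 8 assignments for p, q, r:
p=0, q=0, r=0: 0
p=0, q=0, r=1: 0
p=0, q=1, r=0: 1
p=0, q=1, r=1: 0
p=1, q=0, r=0: 1
p=1, q=0, r=1: 1
p=1, q=1, r=0: 1
p=1, q=1, r=1: 0
Satisfying count = 4

4


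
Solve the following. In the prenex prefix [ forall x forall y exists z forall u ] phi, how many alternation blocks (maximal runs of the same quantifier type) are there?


Quantifier-type sequence: A A E A  (A=forall, E=exists)
Group into maximal same-type runs:
  Ax2 | Ex1 | Ax1
Number of blocks = 3

3


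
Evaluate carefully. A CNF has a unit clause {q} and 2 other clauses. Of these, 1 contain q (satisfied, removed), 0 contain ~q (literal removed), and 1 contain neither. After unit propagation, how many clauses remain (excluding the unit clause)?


Satisfied (removed): 1
Shortened (remain): 0
Unchanged (remain): 1
Remaining = 0 + 1 = 1

1


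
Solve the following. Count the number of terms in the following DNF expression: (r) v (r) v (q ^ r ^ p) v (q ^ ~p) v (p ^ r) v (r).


A DNF formula is a disjunction of terms (conjunctions).
Terms are separated by v.
Counting the disjuncts: 6 terms.

6


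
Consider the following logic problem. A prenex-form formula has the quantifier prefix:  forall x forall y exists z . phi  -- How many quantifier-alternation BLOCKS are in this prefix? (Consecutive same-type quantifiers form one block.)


Quantifier-type sequence: A A E  (A=forall, E=exists)
Group into maximal same-type runs:
  Ax2 | Ex1
Number of blocks = 2

2


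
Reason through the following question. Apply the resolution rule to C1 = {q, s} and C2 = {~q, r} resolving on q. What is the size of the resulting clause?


Remove q from C1 and ~q from C2.
C1 remainder: {s}
C2 remainder: {r}
Union (resolvent): {r, s}
Resolvent has 2 literal(s).

2


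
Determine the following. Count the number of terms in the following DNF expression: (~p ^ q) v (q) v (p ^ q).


A DNF formula is a disjunction of terms (conjunctions).
Terms are separated by v.
Counting the disjuncts: 3 terms.

3


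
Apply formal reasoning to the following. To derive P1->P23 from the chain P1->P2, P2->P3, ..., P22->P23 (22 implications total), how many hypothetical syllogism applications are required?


With 22 implications in a chain connecting 23 propositions:
P1->P2, P2->P3, ..., P22->P23
Steps needed = (number of implications) - 1 = 22 - 1 = 21

21


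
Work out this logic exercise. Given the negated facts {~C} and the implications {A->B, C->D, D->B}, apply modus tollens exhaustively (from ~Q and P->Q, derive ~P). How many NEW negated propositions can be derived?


Initial negated facts: {~C}
Apply modus tollens to closure:
  (no implication fires)
Final negated: {~C}
New negations: {(none)}
Count = 0

0


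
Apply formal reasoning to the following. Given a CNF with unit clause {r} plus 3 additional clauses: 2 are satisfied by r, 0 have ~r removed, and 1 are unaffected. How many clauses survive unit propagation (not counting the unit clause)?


Satisfied (removed): 2
Shortened (remain): 0
Unchanged (remain): 1
Remaining = 0 + 1 = 1

1


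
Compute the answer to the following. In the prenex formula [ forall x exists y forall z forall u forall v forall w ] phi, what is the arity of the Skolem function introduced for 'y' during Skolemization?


Quantifier prefix: forall x exists y forall z forall u forall v forall w
'y' is existentially quantified at position 2.
Universal variables preceding it: x
Skolem function arity = 1

1


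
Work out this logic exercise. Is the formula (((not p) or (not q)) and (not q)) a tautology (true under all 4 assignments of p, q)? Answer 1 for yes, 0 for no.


Check all 4 assignments:
p=0, q=0: 1
p=0, q=1: 0
p=1, q=0: 1
p=1, q=1: 0
Satisfying count = 2/4.
Tautology iff count = 4: no.

0


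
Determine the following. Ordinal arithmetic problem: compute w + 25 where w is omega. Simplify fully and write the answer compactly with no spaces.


Compute w + 25.
Ordinal + is associative but NOT commutative; for finite n>0, n + w = w but w + n stays w+n.
w + 25 is already in normal form (a successor ordinal beyond w).
Result = w+25

w+25


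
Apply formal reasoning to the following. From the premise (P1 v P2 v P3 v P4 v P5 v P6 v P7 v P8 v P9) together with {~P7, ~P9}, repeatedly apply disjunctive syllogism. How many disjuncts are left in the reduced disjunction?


Original disjuncts (9): P1, P2, P3, P4, P5, P6, P7, P8, P9
Negated (eliminate): ~P7, ~P9
Remaining disjuncts: P1, P2, P3, P4, P5, P6, P8
Count = 9 - 2 = 7

7


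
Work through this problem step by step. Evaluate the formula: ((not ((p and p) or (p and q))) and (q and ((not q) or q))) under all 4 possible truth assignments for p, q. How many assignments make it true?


Check all 4 assignments:
p=0, q=0: 0
p=0, q=1: 1
p=1, q=0: 0
p=1, q=1: 0
Count of True = 1

1


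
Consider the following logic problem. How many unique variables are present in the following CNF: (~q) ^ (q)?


Identify each variable that appears in the formula.
Variables found: q
Count = 1

1


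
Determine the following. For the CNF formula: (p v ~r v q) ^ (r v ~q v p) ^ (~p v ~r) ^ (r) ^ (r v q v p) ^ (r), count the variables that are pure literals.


Check each variable for pure literal status:
p: mixed (not pure)
q: mixed (not pure)
r: mixed (not pure)
Pure literal count = 0

0


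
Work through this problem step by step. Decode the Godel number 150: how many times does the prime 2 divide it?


Factorize 150 by dividing by 2 repeatedly.
Division steps: 2 divides 150 exactly 1 time(s).
Exponent of 2 = 1

1


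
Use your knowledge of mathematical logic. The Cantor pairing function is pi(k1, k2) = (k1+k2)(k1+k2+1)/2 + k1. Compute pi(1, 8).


k1 + k2 = 9
(k1+k2)(k1+k2+1)/2 = 9 * 10 / 2 = 45
pi = 45 + 1 = 46

46


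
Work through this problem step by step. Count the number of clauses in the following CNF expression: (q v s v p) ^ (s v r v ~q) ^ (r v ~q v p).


A CNF formula is a conjunction of clauses.
Clauses are separated by ^.
Counting the conjuncts: 3 clauses.

3


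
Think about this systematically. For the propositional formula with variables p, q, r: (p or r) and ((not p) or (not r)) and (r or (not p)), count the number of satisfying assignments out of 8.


Evaluate all 8 assignments for p, q, r:
p=0, q=0, r=0: 0
p=0, q=0, r=1: 1
p=0, q=1, r=0: 0
p=0, q=1, r=1: 1
p=1, q=0, r=0: 0
p=1, q=0, r=1: 0
p=1, q=1, r=0: 0
p=1, q=1, r=1: 0
Satisfying count = 2

2


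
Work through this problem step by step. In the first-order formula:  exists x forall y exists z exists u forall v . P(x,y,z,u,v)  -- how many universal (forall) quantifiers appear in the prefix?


Quantifier prefix: exists x forall y exists z exists u forall v
Mark each quantifier type:
  E U E E U
Universal count = 2, Existential count = 3
Asked for universal (forall) quantifiers: 2

2


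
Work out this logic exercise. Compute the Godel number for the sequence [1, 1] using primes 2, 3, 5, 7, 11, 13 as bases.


Encode each element as an exponent of the corresponding prime:
  2^1 = 2
  3^1 = 3
Product = 2 * 3 = 6

6


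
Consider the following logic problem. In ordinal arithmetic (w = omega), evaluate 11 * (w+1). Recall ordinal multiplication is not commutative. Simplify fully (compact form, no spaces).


Compute 11 * (w+1).
Ordinal * is associative and left-distributive over +, but NOT commutative; for finite n>1, n*w = w but w*n stays w*n.
By left-distributivity: 11 * (w+1) = 11*w + 11*1 = w + 11 = w+11.
Result = w+11

w+11


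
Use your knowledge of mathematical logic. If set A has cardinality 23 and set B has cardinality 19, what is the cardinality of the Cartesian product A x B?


The Cartesian product A x B contains all ordered pairs (a, b).
|A x B| = |A| * |B| = 23 * 19 = 437

437


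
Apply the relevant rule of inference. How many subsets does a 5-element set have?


The power set of a set with n elements has 2^n elements.
|P(S)| = 2^5 = 32

32


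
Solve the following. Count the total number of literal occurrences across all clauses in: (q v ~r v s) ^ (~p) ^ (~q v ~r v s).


Counting literals in each clause:
Clause 1: 3 literal(s)
Clause 2: 1 literal(s)
Clause 3: 3 literal(s)
Total = 7

7


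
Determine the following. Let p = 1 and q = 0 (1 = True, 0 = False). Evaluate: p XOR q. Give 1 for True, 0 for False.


p = 1, q = 0
Operation: p XOR q
Evaluate: 1 XOR 0 = 1

1


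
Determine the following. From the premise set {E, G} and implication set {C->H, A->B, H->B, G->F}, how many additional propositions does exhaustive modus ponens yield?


Initial facts: {E, G}
Apply modus ponens to closure:
  G and G->F  =>  F
Final known: {E, F, G}
New propositions: {F}
Count = 1

1


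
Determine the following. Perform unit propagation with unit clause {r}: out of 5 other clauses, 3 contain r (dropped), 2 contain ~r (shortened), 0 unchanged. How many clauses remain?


Satisfied (removed): 3
Shortened (remain): 2
Unchanged (remain): 0
Remaining = 2 + 0 = 2

2


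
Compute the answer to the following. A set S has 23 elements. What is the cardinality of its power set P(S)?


The power set of a set with n elements has 2^n elements.
|P(S)| = 2^23 = 8388608

8388608


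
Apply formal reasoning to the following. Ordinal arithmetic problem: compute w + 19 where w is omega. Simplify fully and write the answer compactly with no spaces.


Compute w + 19.
Ordinal + is associative but NOT commutative; for finite n>0, n + w = w but w + n stays w+n.
w + 19 is already in normal form (a successor ordinal beyond w).
Result = w+19

w+19


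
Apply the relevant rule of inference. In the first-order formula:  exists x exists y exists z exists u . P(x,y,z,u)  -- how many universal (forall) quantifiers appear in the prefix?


Quantifier prefix: exists x exists y exists z exists u
Mark each quantifier type:
  E E E E
Universal count = 0, Existential count = 4
Asked for universal (forall) quantifiers: 0

0


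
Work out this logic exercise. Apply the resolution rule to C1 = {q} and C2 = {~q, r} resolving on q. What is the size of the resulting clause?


Remove q from C1 and ~q from C2.
C1 remainder: {}
C2 remainder: {r}
Union (resolvent): {r}
Resolvent has 1 literal(s).

1


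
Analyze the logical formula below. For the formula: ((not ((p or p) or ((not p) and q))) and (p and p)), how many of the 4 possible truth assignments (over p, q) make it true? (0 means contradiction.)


Check all 4 assignments:
p=0, q=0: 0
p=0, q=1: 0
p=1, q=0: 0
p=1, q=1: 0
Count of True = 0

0


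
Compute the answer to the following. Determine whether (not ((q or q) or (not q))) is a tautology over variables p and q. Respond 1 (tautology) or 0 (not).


Check all 4 assignments:
p=0, q=0: 0
p=0, q=1: 0
p=1, q=0: 0
p=1, q=1: 0
Satisfying count = 0/4.
Tautology iff count = 4: no.

0


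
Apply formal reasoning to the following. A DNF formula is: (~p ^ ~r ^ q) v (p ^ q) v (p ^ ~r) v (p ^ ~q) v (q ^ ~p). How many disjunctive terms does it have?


A DNF formula is a disjunction of terms (conjunctions).
Terms are separated by v.
Counting the disjuncts: 5 terms.

5


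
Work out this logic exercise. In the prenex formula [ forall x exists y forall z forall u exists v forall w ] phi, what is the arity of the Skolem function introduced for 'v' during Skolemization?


Quantifier prefix: forall x exists y forall z forall u exists v forall w
'v' is existentially quantified at position 5.
Universal variables preceding it: x, z, u
Skolem function arity = 3

3


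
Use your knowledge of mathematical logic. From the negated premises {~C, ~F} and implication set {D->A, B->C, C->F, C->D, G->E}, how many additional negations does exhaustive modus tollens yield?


Initial negated facts: {~C, ~F}
Apply modus tollens to closure:
  ~C and B->C  =>  ~B
Final negated: {~B, ~C, ~F}
New negations: {~B}
Count = 1

1


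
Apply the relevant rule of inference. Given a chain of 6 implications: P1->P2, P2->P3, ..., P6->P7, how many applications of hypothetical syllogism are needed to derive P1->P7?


With 6 implications in a chain connecting 7 propositions:
P1->P2, P2->P3, ..., P6->P7
Steps needed = (number of implications) - 1 = 6 - 1 = 5

5


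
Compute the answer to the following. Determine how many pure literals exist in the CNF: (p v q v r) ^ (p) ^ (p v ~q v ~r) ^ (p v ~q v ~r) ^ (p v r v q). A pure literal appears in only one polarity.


Check each variable for pure literal status:
p: pure positive
q: mixed (not pure)
r: mixed (not pure)
Pure literal count = 1

1


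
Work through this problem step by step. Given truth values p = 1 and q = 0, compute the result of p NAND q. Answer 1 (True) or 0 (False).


p = 1, q = 0
Operation: p NAND q
Evaluate: 1 NAND 0 = 1

1


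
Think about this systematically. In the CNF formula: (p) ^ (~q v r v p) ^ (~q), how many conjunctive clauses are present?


A CNF formula is a conjunction of clauses.
Clauses are separated by ^.
Counting the conjuncts: 3 clauses.

3


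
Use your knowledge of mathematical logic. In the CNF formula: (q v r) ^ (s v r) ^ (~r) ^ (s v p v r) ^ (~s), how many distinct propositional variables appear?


Identify each variable that appears in the formula.
Variables found: p, q, r, s
Count = 4

4


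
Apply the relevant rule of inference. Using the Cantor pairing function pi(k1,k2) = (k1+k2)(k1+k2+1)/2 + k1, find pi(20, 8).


k1 + k2 = 28
(k1+k2)(k1+k2+1)/2 = 28 * 29 / 2 = 406
pi = 406 + 20 = 426

426


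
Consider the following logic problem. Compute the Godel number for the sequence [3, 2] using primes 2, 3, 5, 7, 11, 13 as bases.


Encode each element as an exponent of the corresponding prime:
  2^3 = 8
  3^2 = 9
Product = 8 * 9 = 72

72


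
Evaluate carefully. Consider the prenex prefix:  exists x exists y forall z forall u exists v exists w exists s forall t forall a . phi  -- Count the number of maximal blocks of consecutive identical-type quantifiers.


Quantifier-type sequence: E E A A E E E A A  (A=forall, E=exists)
Group into maximal same-type runs:
  Ex2 | Ax2 | Ex3 | Ax2
Number of blocks = 4

4


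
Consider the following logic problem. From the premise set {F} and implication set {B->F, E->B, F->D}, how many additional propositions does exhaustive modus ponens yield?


Initial facts: {F}
Apply modus ponens to closure:
  F and F->D  =>  D
Final known: {D, F}
New propositions: {D}
Count = 1

1


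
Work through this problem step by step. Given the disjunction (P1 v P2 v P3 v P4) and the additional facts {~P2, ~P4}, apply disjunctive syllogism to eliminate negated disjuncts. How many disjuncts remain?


Original disjuncts (4): P1, P2, P3, P4
Negated (eliminate): ~P2, ~P4
Remaining disjuncts: P1, P3
Count = 4 - 2 = 2

2


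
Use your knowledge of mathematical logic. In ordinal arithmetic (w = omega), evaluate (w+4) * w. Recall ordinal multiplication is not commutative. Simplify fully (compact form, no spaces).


Compute (w+4) * w.
Ordinal * is associative and left-distributive over +, but NOT commutative; for finite n>1, n*w = w but w*n stays w*n.
(w+4) * w = sup{(w+4)*k : k<w} = sup{w*k+4} = w^2 (the +4 tail is absorbed in the limit).
Result = w^2

w^2


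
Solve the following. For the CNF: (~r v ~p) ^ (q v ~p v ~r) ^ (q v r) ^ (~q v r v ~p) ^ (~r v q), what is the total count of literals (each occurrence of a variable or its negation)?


Counting literals in each clause:
Clause 1: 2 literal(s)
Clause 2: 3 literal(s)
Clause 3: 2 literal(s)
Clause 4: 3 literal(s)
Clause 5: 2 literal(s)
Total = 12

12


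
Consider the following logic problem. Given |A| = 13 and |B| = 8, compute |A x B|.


The Cartesian product A x B contains all ordered pairs (a, b).
|A x B| = |A| * |B| = 13 * 8 = 104

104


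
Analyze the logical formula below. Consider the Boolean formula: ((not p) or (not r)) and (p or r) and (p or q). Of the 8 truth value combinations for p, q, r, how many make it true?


Evaluate all 8 assignments for p, q, r:
p=0, q=0, r=0: 0
p=0, q=0, r=1: 0
p=0, q=1, r=0: 0
p=0, q=1, r=1: 1
p=1, q=0, r=0: 1
p=1, q=0, r=1: 0
p=1, q=1, r=0: 1
p=1, q=1, r=1: 0
Satisfying count = 3

3


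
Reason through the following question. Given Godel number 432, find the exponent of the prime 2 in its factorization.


Factorize 432 by dividing by 2 repeatedly.
Division steps: 2 divides 432 exactly 4 time(s).
Exponent of 2 = 4

4


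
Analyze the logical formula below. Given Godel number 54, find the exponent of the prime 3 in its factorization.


Factorize 54 by dividing by 3 repeatedly.
Division steps: 3 divides 54 exactly 3 time(s).
Exponent of 3 = 3

3


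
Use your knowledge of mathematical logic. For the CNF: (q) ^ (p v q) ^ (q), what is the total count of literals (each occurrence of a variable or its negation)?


Counting literals in each clause:
Clause 1: 1 literal(s)
Clause 2: 2 literal(s)
Clause 3: 1 literal(s)
Total = 4

4


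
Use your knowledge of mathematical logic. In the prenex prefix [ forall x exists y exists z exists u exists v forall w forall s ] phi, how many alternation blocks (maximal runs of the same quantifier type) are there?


Quantifier-type sequence: A E E E E A A  (A=forall, E=exists)
Group into maximal same-type runs:
  Ax1 | Ex4 | Ax2
Number of blocks = 3

3
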